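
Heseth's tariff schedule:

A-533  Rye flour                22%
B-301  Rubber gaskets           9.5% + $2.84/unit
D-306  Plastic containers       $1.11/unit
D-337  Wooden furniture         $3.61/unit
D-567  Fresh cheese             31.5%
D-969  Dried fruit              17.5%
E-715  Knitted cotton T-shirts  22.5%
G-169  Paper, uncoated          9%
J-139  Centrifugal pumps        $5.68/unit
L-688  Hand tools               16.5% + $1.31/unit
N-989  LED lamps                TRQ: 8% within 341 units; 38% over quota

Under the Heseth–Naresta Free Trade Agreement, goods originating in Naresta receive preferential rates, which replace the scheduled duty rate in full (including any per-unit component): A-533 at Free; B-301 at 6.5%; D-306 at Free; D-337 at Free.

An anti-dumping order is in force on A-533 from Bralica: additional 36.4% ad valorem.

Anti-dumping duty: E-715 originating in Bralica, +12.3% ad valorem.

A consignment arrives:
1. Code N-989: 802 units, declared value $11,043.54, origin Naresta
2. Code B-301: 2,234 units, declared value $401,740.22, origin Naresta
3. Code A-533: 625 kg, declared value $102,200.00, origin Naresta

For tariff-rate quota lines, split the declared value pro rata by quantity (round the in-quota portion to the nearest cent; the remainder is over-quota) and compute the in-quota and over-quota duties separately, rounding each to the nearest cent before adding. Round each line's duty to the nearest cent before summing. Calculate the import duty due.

Line 1 (N-989, Naresta, 802 units, $11,043.54):
Code N-989 is under a tariff-rate quota (threshold 341 units). In-quota: 341 units at 8%; over-quota: 461 units at 38%.
Pro-rata value split: in-quota = $11,043.54 × 341/802 = $4,695.57; over-quota = $11,043.54 − $4,695.57 = $6,347.97.
In-quota duty = $4,695.57 × 8% = $375.65. Over-quota duty = $6,347.97 × 38% = $2,412.23.
Line duty = $375.65 + $2,412.23 = $2,787.88.
Line 2 (B-301, Naresta, 2,234 units, $401,740.22):
Base rate for B-301 is 9.5% + $2.84/unit.
Origin Naresta qualifies under the Heseth–Naresta agreement and B-301 is covered: preferential rate 6.5% applies instead.
Duty = $401,740.22 × 6.5% = $26,113.11.
Line 3 (A-533, Naresta, 625 kg, $102,200.00):
Base rate for A-533 is 22%.
Origin Naresta qualifies under the Heseth–Naresta agreement and A-533 is covered: preferential rate Free applies instead.
The additional-duty order on A-533 targets Bralica, not Naresta; it does not apply.
Duty = $102,200.00 × 0% = $0.00.
Total = $2,787.88 + $26,113.11 + $0.00 = $28,900.99.

$28,900.99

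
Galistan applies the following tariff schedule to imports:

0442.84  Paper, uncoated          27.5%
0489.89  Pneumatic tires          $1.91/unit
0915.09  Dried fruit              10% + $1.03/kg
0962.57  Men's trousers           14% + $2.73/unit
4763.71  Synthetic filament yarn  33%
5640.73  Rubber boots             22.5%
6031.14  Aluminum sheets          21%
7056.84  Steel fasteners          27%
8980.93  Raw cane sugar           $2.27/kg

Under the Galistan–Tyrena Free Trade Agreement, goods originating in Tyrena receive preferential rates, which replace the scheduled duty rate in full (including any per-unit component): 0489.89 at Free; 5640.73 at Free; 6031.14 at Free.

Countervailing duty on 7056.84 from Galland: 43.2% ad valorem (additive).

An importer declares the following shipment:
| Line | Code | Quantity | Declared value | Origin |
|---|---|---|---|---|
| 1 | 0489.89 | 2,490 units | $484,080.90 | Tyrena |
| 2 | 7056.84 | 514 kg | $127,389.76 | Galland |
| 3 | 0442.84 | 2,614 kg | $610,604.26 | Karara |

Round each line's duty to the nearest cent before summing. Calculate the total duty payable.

$257,343.78

Line 1 (0489.89, Tyrena, 2,490 units, $484,080.90):
Base rate for 0489.89 is $1.91/unit.
Origin Tyrena qualifies under the Galistan–Tyrena agreement and 0489.89 is covered: preferential rate Free applies instead.
Duty = $484,080.90 × 0% = $0.00.
Line 2 (7056.84, Galland, 514 kg, $127,389.76):
Base rate for 7056.84 is 27%.
Additional duty on 7056.84 from Galland: +43.2%. Applied ad valorem rate: 27% + 43.2% = 70.2%.
Duty = $127,389.76 × 70.2% = $89,427.61.
Line 3 (0442.84, Karara, 2,614 kg, $610,604.26):
Base rate for 0442.84 is 27.5%.
Duty = $610,604.26 × 27.5% = $167,916.17.
Total = $0.00 + $89,427.61 + $167,916.17 = $257,343.78.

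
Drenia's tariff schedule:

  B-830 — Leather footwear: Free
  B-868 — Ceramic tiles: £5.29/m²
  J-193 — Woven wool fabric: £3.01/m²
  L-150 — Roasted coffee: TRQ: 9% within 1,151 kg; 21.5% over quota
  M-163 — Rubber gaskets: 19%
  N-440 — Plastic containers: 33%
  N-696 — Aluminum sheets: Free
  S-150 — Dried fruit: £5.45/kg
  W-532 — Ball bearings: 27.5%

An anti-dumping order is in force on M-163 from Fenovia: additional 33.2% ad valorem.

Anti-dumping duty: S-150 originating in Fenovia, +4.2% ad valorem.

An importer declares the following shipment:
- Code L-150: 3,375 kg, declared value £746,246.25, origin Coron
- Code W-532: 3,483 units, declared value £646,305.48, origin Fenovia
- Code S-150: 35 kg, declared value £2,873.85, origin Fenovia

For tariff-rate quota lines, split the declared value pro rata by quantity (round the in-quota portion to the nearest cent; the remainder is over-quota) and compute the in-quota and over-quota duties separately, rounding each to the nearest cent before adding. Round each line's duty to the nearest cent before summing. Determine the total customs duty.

Line 1 (L-150, Coron, 3,375 kg, £746,246.25):
Code L-150 is under a tariff-rate quota (threshold 1,151 kg). In-quota: 1,151 kg at 9%; over-quota: 2,224 kg at 21.5%.
Pro-rata value split: in-quota = £746,246.25 × 1,151/3,375 = £254,497.61; over-quota = £746,246.25 − £254,497.61 = £491,748.64.
In-quota duty = £254,497.61 × 9% = £22,904.78. Over-quota duty = £491,748.64 × 21.5% = £105,725.96.
Line duty = £22,904.78 + £105,725.96 = £128,630.74.
Line 2 (W-532, Fenovia, 3,483 units, £646,305.48):
Base rate for W-532 is 27.5%.
Duty = £646,305.48 × 27.5% = £177,734.01.
Line 3 (S-150, Fenovia, 35 kg, £2,873.85):
Base rate for S-150 is £5.45/kg.
Additional duty on S-150 from Fenovia: +4.2% ad valorem. Applied ad valorem rate = 4.2%.
Duty = £2,873.85 × 4.2% + 35 × £5.45 = £311.45.
Total = £128,630.74 + £177,734.01 + £311.45 = £306,676.20.

£306,676.20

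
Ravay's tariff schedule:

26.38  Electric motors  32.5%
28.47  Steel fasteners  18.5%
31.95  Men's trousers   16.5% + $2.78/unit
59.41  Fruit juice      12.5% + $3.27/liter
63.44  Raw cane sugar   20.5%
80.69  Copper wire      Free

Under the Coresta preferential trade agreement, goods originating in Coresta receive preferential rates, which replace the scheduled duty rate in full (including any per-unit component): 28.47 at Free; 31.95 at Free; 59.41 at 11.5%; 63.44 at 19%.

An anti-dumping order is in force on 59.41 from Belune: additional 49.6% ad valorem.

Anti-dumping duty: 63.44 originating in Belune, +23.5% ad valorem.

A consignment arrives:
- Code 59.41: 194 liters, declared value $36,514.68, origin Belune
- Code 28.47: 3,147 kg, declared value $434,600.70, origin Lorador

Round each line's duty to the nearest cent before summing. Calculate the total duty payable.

Line 1 (59.41, Belune, 194 liters, $36,514.68):
Base rate for 59.41 is 12.5% + $3.27/liter.
59.41 has an FTA preferential rate, but origin Belune is not Coresta; base rate stands.
Additional duty on 59.41 from Belune: +49.6%. Applied ad valorem rate: 12.5% + 49.6% = 62.1%.
Duty = $36,514.68 × 62.1% + 194 × $3.27 = $23,310.00.
Line 2 (28.47, Lorador, 3,147 kg, $434,600.70):
Base rate for 28.47 is 18.5%.
28.47 has an FTA preferential rate, but origin Lorador is not Coresta; base rate stands.
Duty = $434,600.70 × 18.5% = $80,401.13.
Total = $23,310.00 + $80,401.13 = $103,711.13.

$103,711.13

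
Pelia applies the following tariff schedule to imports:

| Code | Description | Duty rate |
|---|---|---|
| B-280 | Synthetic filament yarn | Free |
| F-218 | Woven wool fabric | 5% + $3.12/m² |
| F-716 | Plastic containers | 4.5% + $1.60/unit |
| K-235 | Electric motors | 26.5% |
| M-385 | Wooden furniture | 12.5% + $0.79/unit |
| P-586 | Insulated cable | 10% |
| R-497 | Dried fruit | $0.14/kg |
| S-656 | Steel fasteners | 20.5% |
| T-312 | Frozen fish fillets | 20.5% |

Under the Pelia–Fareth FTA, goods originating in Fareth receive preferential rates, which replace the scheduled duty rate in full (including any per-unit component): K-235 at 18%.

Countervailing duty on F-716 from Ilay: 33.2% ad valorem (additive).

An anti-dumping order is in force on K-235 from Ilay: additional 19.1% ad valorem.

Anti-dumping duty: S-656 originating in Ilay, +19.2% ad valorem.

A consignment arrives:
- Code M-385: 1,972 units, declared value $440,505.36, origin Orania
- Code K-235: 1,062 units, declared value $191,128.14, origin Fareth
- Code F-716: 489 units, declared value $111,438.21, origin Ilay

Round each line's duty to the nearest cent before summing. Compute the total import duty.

$133,818.73

Line 1 (M-385, Orania, 1,972 units, $440,505.36):
Base rate for M-385 is 12.5% + $0.79/unit.
Duty = $440,505.36 × 12.5% + 1,972 × $0.79 = $56,621.05.
Line 2 (K-235, Fareth, 1,062 units, $191,128.14):
Base rate for K-235 is 26.5%.
Origin Fareth qualifies under the Pelia–Fareth agreement and K-235 is covered: preferential rate 18% applies instead.
The additional-duty order on K-235 targets Ilay, not Fareth; it does not apply.
Duty = $191,128.14 × 18% = $34,403.07.
Line 3 (F-716, Ilay, 489 units, $111,438.21):
Base rate for F-716 is 4.5% + $1.60/unit.
Additional duty on F-716 from Ilay: +33.2%. Applied ad valorem rate: 4.5% + 33.2% = 37.7%.
Duty = $111,438.21 × 37.7% + 489 × $1.60 = $42,794.61.
Total = $56,621.05 + $34,403.07 + $42,794.61 = $133,818.73.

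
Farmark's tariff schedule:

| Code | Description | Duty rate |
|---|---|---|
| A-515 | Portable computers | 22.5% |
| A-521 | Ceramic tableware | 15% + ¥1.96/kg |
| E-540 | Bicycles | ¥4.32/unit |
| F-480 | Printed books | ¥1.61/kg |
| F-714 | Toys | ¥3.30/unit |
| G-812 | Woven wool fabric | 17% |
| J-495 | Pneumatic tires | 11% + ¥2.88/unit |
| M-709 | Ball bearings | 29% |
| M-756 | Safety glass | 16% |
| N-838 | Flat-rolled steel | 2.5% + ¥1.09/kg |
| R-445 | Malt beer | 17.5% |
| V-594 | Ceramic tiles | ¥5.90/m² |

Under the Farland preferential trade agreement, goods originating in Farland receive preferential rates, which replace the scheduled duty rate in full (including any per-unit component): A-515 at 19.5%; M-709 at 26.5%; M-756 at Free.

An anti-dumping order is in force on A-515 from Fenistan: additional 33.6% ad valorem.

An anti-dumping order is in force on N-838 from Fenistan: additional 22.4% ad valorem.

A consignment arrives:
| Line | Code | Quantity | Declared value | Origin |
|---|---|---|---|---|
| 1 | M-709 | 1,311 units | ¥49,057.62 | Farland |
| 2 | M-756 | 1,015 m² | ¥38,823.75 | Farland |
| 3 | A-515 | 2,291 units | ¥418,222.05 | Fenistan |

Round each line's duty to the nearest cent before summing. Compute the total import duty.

Line 1 (M-709, Farland, 1,311 units, ¥49,057.62):
Base rate for M-709 is 29%.
Origin Farland qualifies under the Farmark–Farland agreement and M-709 is covered: preferential rate 26.5% applies instead.
Duty = ¥49,057.62 × 26.5% = ¥13,000.27.
Line 2 (M-756, Farland, 1,015 m², ¥38,823.75):
Base rate for M-756 is 16%.
Origin Farland qualifies under the Farmark–Farland agreement and M-756 is covered: preferential rate Free applies instead.
Duty = ¥38,823.75 × 0% = ¥0.00.
Line 3 (A-515, Fenistan, 2,291 units, ¥418,222.05):
Base rate for A-515 is 22.5%.
A-515 has an FTA preferential rate, but origin Fenistan is not Farland; base rate stands.
Additional duty on A-515 from Fenistan: +33.6%. Applied ad valorem rate: 22.5% + 33.6% = 56.1%.
Duty = ¥418,222.05 × 56.1% = ¥234,622.57.
Total = ¥13,000.27 + ¥0.00 + ¥234,622.57 = ¥247,622.84.

¥247,622.84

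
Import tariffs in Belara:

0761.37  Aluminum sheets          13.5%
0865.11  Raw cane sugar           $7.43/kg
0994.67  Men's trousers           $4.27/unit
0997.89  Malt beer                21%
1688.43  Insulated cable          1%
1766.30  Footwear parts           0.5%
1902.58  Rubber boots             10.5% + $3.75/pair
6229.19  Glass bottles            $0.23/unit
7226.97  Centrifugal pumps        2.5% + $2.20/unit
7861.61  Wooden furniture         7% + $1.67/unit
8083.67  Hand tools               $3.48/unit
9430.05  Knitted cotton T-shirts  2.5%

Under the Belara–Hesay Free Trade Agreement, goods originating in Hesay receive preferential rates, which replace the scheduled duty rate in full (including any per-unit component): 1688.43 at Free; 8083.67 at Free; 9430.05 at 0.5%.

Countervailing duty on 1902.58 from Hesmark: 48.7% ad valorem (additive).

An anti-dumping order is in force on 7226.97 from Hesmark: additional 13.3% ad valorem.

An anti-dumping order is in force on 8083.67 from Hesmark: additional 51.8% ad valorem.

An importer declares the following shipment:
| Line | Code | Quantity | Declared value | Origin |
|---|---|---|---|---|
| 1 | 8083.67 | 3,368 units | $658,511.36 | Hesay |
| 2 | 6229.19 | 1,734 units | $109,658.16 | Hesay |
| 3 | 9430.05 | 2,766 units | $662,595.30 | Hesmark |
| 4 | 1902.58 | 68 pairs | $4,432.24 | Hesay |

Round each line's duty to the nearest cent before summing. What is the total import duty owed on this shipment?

$17,684.09

Line 1 (8083.67, Hesay, 3,368 units, $658,511.36):
Base rate for 8083.67 is $3.48/unit.
Origin Hesay qualifies under the Belara–Hesay agreement and 8083.67 is covered: preferential rate Free applies instead.
The additional-duty order on 8083.67 targets Hesmark, not Hesay; it does not apply.
Duty = $658,511.36 × 0% = $0.00.
Line 2 (6229.19, Hesay, 1,734 units, $109,658.16):
Base rate for 6229.19 is $0.23/unit.
Origin Hesay is the FTA partner but 6229.19 is not on the preference list; base rate stands.
Duty = 1,734 × $0.23 = $398.82.
Line 3 (9430.05, Hesmark, 2,766 units, $662,595.30):
Base rate for 9430.05 is 2.5%.
9430.05 has an FTA preferential rate, but origin Hesmark is not Hesay; base rate stands.
Duty = $662,595.30 × 2.5% = $16,564.88.
Line 4 (1902.58, Hesay, 68 pairs, $4,432.24):
Base rate for 1902.58 is 10.5% + $3.75/pair.
Origin Hesay is the FTA partner but 1902.58 is not on the preference list; base rate stands.
The additional-duty order on 1902.58 targets Hesmark, not Hesay; it does not apply.
Duty = $4,432.24 × 10.5% + 68 × $3.75 = $720.39.
Total = $0.00 + $398.82 + $16,564.88 + $720.39 = $17,684.09.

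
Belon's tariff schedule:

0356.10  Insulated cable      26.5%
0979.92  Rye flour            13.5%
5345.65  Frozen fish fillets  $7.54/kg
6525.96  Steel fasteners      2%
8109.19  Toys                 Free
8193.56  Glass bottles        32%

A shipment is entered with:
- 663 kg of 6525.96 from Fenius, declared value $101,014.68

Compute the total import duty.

$2,020.29

Line 1 (6525.96, Fenius, 663 kg, $101,014.68):
Base rate for 6525.96 is 2%.
Duty = $101,014.68 × 2% = $2,020.29.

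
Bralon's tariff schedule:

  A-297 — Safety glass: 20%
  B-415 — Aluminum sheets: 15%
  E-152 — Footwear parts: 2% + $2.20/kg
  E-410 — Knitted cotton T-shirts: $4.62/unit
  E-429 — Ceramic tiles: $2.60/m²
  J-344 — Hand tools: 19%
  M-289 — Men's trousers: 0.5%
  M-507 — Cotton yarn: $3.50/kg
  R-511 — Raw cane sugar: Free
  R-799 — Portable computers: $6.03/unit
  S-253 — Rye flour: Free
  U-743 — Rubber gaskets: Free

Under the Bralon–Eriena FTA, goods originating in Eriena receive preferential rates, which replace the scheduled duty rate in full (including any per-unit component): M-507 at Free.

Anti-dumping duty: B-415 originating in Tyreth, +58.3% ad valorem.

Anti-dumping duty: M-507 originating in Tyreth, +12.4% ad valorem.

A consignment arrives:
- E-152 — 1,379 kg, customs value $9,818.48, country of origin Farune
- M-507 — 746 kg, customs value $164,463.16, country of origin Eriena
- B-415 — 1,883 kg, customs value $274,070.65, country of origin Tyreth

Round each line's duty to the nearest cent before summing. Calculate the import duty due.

$204,123.96

Line 1 (E-152, Farune, 1,379 kg, $9,818.48):
Base rate for E-152 is 2% + $2.20/kg.
Duty = $9,818.48 × 2% + 1,379 × $2.20 = $3,230.17.
Line 2 (M-507, Eriena, 746 kg, $164,463.16):
Base rate for M-507 is $3.50/kg.
Origin Eriena qualifies under the Bralon–Eriena agreement and M-507 is covered: preferential rate Free applies instead.
The additional-duty order on M-507 targets Tyreth, not Eriena; it does not apply.
Duty = $164,463.16 × 0% = $0.00.
Line 3 (B-415, Tyreth, 1,883 kg, $274,070.65):
Base rate for B-415 is 15%.
Additional duty on B-415 from Tyreth: +58.3%. Applied ad valorem rate: 15% + 58.3% = 73.3%.
Duty = $274,070.65 × 73.3% = $200,893.79.
Total = $3,230.17 + $0.00 + $200,893.79 = $204,123.96.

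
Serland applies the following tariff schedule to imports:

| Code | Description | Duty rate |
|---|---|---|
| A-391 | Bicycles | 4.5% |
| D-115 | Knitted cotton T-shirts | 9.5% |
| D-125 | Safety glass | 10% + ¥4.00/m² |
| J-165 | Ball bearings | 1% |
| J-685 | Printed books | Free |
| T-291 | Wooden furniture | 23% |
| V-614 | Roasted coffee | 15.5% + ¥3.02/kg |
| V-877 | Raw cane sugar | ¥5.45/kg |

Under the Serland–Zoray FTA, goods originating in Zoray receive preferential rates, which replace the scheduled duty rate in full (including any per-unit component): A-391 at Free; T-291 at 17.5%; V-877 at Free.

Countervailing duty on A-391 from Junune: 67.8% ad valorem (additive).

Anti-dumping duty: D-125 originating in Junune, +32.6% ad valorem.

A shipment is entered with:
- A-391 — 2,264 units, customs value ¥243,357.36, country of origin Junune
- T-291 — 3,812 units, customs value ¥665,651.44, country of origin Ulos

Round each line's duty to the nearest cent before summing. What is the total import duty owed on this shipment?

Line 1 (A-391, Junune, 2,264 units, ¥243,357.36):
Base rate for A-391 is 4.5%.
A-391 has an FTA preferential rate, but origin Junune is not Zoray; base rate stands.
Additional duty on A-391 from Junune: +67.8%. Applied ad valorem rate: 4.5% + 67.8% = 72.3%.
Duty = ¥243,357.36 × 72.3% = ¥175,947.37.
Line 2 (T-291, Ulos, 3,812 units, ¥665,651.44):
Base rate for T-291 is 23%.
T-291 has an FTA preferential rate, but origin Ulos is not Zoray; base rate stands.
Duty = ¥665,651.44 × 23% = ¥153,099.83.
Total = ¥175,947.37 + ¥153,099.83 = ¥329,047.20.

¥329,047.20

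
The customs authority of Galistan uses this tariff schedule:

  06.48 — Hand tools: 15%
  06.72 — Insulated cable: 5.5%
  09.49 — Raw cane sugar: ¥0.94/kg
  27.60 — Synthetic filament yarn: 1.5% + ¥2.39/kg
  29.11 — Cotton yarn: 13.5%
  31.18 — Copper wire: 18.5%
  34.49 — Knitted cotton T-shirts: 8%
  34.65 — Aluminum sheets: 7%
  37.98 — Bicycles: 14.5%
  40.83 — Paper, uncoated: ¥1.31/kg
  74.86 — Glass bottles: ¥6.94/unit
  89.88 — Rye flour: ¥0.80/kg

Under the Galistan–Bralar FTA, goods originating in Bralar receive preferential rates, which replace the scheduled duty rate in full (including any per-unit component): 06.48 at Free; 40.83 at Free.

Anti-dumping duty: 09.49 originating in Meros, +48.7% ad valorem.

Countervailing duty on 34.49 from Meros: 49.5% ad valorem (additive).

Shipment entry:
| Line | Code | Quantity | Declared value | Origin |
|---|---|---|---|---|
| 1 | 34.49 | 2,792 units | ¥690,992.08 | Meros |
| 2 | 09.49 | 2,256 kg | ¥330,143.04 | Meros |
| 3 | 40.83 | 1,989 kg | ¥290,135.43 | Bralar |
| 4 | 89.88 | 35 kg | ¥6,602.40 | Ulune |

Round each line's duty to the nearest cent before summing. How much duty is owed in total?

¥560,248.75

Line 1 (34.49, Meros, 2,792 units, ¥690,992.08):
Base rate for 34.49 is 8%.
Additional duty on 34.49 from Meros: +49.5%. Applied ad valorem rate: 8% + 49.5% = 57.5%.
Duty = ¥690,992.08 × 57.5% = ¥397,320.45.
Line 2 (09.49, Meros, 2,256 kg, ¥330,143.04):
Base rate for 09.49 is ¥0.94/kg.
Additional duty on 09.49 from Meros: +48.7% ad valorem. Applied ad valorem rate = 48.7%.
Duty = ¥330,143.04 × 48.7% + 2,256 × ¥0.94 = ¥162,900.30.
Line 3 (40.83, Bralar, 1,989 kg, ¥290,135.43):
Base rate for 40.83 is ¥1.31/kg.
Origin Bralar qualifies under the Galistan–Bralar agreement and 40.83 is covered: preferential rate Free applies instead.
Duty = ¥290,135.43 × 0% = ¥0.00.
Line 4 (89.88, Ulune, 35 kg, ¥6,602.40):
Base rate for 89.88 is ¥0.80/kg.
Duty = 35 × ¥0.80 = ¥28.00.
Total = ¥397,320.45 + ¥162,900.30 + ¥0.00 + ¥28.00 = ¥560,248.75.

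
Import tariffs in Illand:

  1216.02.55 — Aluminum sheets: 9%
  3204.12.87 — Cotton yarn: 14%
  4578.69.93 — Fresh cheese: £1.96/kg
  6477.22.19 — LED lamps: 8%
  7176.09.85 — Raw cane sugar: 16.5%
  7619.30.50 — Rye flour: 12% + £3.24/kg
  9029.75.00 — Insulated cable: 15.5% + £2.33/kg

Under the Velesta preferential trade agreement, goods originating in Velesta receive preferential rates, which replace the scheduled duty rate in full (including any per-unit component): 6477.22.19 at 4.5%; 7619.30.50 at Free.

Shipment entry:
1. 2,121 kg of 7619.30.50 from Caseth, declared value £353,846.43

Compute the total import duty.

£49,333.61

Line 1 (7619.30.50, Caseth, 2,121 kg, £353,846.43):
Base rate for 7619.30.50 is 12% + £3.24/kg.
7619.30.50 has an FTA preferential rate, but origin Caseth is not Velesta; base rate stands.
Duty = £353,846.43 × 12% + 2,121 × £3.24 = £49,333.61.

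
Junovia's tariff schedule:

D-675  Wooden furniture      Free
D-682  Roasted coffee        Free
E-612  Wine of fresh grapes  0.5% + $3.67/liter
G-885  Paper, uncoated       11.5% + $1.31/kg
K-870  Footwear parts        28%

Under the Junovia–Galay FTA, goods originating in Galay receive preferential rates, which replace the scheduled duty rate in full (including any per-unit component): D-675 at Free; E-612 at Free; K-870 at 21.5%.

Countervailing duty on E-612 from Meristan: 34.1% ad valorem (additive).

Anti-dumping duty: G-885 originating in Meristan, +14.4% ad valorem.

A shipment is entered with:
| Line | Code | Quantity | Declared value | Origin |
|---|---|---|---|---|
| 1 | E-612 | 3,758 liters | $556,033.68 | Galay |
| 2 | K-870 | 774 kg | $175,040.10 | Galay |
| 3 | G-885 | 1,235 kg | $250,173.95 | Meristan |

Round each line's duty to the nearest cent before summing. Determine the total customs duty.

Line 1 (E-612, Galay, 3,758 liters, $556,033.68):
Base rate for E-612 is 0.5% + $3.67/liter.
Origin Galay qualifies under the Junovia–Galay agreement and E-612 is covered: preferential rate Free applies instead.
The additional-duty order on E-612 targets Meristan, not Galay; it does not apply.
Duty = $556,033.68 × 0% = $0.00.
Line 2 (K-870, Galay, 774 kg, $175,040.10):
Base rate for K-870 is 28%.
Origin Galay qualifies under the Junovia–Galay agreement and K-870 is covered: preferential rate 21.5% applies instead.
Duty = $175,040.10 × 21.5% = $37,633.62.
Line 3 (G-885, Meristan, 1,235 kg, $250,173.95):
Base rate for G-885 is 11.5% + $1.31/kg.
Additional duty on G-885 from Meristan: +14.4%. Applied ad valorem rate: 11.5% + 14.4% = 25.9%.
Duty = $250,173.95 × 25.9% + 1,235 × $1.31 = $66,412.90.
Total = $0.00 + $37,633.62 + $66,412.90 = $104,046.52.

$104,046.52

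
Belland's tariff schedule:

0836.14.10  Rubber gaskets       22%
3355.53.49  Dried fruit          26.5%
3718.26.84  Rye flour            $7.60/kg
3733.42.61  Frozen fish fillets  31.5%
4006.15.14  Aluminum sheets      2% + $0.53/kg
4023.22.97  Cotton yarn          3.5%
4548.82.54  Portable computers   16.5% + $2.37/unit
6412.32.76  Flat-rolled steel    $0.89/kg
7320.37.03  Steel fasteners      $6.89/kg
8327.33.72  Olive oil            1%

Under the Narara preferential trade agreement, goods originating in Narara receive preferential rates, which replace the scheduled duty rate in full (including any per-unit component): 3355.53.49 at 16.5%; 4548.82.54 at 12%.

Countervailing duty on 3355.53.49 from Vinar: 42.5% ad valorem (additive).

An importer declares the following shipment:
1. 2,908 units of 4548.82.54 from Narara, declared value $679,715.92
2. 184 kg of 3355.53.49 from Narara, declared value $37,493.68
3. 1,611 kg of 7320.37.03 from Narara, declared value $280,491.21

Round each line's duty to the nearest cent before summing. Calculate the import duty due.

$98,852.16

Line 1 (4548.82.54, Narara, 2,908 units, $679,715.92):
Base rate for 4548.82.54 is 16.5% + $2.37/unit.
Origin Narara qualifies under the Belland–Narara agreement and 4548.82.54 is covered: preferential rate 12% applies instead.
Duty = $679,715.92 × 12% = $81,565.91.
Line 2 (3355.53.49, Narara, 184 kg, $37,493.68):
Base rate for 3355.53.49 is 26.5%.
Origin Narara qualifies under the Belland–Narara agreement and 3355.53.49 is covered: preferential rate 16.5% applies instead.
The additional-duty order on 3355.53.49 targets Vinar, not Narara; it does not apply.
Duty = $37,493.68 × 16.5% = $6,186.46.
Line 3 (7320.37.03, Narara, 1,611 kg, $280,491.21):
Base rate for 7320.37.03 is $6.89/kg.
Origin Narara is the FTA partner but 7320.37.03 is not on the preference list; base rate stands.
Duty = 1,611 × $6.89 = $11,099.79.
Total = $81,565.91 + $6,186.46 + $11,099.79 = $98,852.16.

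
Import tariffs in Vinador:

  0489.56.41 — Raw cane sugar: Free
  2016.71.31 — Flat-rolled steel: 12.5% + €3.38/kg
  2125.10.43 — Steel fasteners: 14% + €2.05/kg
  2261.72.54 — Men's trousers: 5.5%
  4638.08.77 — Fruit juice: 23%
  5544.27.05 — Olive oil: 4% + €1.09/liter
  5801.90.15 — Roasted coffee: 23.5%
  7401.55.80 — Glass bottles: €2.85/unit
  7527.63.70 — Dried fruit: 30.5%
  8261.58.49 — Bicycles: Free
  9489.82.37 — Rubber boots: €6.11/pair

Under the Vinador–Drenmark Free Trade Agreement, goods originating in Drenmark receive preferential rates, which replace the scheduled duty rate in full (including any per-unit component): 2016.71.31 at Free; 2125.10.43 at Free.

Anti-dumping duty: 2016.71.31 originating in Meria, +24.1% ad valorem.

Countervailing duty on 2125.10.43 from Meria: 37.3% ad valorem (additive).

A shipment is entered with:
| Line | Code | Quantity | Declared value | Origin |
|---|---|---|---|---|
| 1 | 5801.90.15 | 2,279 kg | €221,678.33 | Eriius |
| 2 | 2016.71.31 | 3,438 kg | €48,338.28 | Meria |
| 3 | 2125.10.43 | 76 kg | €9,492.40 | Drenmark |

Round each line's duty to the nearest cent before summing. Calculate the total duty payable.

€81,406.66

Line 1 (5801.90.15, Eriius, 2,279 kg, €221,678.33):
Base rate for 5801.90.15 is 23.5%.
Duty = €221,678.33 × 23.5% = €52,094.41.
Line 2 (2016.71.31, Meria, 3,438 kg, €48,338.28):
Base rate for 2016.71.31 is 12.5% + €3.38/kg.
2016.71.31 has an FTA preferential rate, but origin Meria is not Drenmark; base rate stands.
Additional duty on 2016.71.31 from Meria: +24.1%. Applied ad valorem rate: 12.5% + 24.1% = 36.6%.
Duty = €48,338.28 × 36.6% + 3,438 × €3.38 = €29,312.25.
Line 3 (2125.10.43, Drenmark, 76 kg, €9,492.40):
Base rate for 2125.10.43 is 14% + €2.05/kg.
Origin Drenmark qualifies under the Vinador–Drenmark agreement and 2125.10.43 is covered: preferential rate Free applies instead.
The additional-duty order on 2125.10.43 targets Meria, not Drenmark; it does not apply.
Duty = €9,492.40 × 0% = €0.00.
Total = €52,094.41 + €29,312.25 + €0.00 = €81,406.66.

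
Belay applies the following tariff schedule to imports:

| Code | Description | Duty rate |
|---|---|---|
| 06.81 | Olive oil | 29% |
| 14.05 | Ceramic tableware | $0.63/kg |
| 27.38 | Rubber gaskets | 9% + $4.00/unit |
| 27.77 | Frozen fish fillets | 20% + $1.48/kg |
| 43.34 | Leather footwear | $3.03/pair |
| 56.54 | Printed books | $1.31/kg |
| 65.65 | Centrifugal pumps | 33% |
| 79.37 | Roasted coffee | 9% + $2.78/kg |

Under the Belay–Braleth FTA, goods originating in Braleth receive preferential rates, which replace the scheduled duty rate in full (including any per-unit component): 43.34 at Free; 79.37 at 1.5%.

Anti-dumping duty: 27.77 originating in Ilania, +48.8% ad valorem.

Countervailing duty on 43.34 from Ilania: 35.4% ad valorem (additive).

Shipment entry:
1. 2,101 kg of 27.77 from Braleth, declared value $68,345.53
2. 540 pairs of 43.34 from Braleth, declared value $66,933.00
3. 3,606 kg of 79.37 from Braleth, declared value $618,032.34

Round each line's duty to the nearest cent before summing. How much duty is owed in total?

Line 1 (27.77, Braleth, 2,101 kg, $68,345.53):
Base rate for 27.77 is 20% + $1.48/kg.
Origin Braleth is the FTA partner but 27.77 is not on the preference list; base rate stands.
The additional-duty order on 27.77 targets Ilania, not Braleth; it does not apply.
Duty = $68,345.53 × 20% + 2,101 × $1.48 = $16,778.59.
Line 2 (43.34, Braleth, 540 pairs, $66,933.00):
Base rate for 43.34 is $3.03/pair.
Origin Braleth qualifies under the Belay–Braleth agreement and 43.34 is covered: preferential rate Free applies instead.
The additional-duty order on 43.34 targets Ilania, not Braleth; it does not apply.
Duty = $66,933.00 × 0% = $0.00.
Line 3 (79.37, Braleth, 3,606 kg, $618,032.34):
Base rate for 79.37 is 9% + $2.78/kg.
Origin Braleth qualifies under the Belay–Braleth agreement and 79.37 is covered: preferential rate 1.5% applies instead.
Duty = $618,032.34 × 1.5% = $9,270.49.
Total = $16,778.59 + $0.00 + $9,270.49 = $26,049.08.

$26,049.08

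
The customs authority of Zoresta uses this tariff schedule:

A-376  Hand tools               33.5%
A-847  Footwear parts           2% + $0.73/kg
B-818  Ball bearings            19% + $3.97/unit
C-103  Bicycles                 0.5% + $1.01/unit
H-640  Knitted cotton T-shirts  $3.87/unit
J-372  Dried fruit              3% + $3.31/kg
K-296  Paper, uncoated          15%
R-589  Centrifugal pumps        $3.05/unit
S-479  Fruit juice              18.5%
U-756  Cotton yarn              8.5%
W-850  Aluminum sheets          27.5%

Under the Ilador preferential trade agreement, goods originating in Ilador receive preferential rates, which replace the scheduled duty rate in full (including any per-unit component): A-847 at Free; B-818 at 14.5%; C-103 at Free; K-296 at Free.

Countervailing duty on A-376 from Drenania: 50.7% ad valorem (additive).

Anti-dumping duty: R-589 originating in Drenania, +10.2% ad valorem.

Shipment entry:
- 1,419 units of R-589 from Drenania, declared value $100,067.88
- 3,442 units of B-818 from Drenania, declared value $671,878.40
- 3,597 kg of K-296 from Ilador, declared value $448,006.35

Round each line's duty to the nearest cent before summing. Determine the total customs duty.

Line 1 (R-589, Drenania, 1,419 units, $100,067.88):
Base rate for R-589 is $3.05/unit.
Additional duty on R-589 from Drenania: +10.2% ad valorem. Applied ad valorem rate = 10.2%.
Duty = $100,067.88 × 10.2% + 1,419 × $3.05 = $14,534.87.
Line 2 (B-818, Drenania, 3,442 units, $671,878.40):
Base rate for B-818 is 19% + $3.97/unit.
B-818 has an FTA preferential rate, but origin Drenania is not Ilador; base rate stands.
Duty = $671,878.40 × 19% + 3,442 × $3.97 = $141,321.64.
Line 3 (K-296, Ilador, 3,597 kg, $448,006.35):
Base rate for K-296 is 15%.
Origin Ilador qualifies under the Zoresta–Ilador agreement and K-296 is covered: preferential rate Free applies instead.
Duty = $448,006.35 × 0% = $0.00.
Total = $14,534.87 + $141,321.64 + $0.00 = $155,856.51.

$155,856.51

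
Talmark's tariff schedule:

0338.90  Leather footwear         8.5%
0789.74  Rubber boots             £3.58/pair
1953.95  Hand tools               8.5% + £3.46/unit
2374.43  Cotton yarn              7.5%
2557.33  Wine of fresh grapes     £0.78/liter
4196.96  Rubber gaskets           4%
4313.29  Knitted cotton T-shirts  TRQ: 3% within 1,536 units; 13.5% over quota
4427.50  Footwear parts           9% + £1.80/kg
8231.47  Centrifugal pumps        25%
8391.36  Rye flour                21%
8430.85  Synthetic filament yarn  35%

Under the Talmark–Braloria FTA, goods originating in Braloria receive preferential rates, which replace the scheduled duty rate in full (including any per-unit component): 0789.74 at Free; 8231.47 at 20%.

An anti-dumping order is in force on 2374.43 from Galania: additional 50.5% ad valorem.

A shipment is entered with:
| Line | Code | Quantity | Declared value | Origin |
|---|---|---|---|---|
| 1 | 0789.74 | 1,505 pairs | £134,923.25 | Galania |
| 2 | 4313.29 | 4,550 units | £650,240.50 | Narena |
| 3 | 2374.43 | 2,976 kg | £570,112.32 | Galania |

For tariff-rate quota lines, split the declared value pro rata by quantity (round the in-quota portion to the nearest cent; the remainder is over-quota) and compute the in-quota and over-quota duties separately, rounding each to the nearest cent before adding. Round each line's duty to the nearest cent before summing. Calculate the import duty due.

£400,786.99

Line 1 (0789.74, Galania, 1,505 pairs, £134,923.25):
Base rate for 0789.74 is £3.58/pair.
0789.74 has an FTA preferential rate, but origin Galania is not Braloria; base rate stands.
Duty = 1,505 × £3.58 = £5,387.90.
Line 2 (4313.29, Narena, 4,550 units, £650,240.50):
Code 4313.29 is under a tariff-rate quota (threshold 1,536 units). In-quota: 1,536 units at 3%; over-quota: 3,014 units at 13.5%.
Pro-rata value split: in-quota = £650,240.50 × 1,536/4,550 = £219,509.76; over-quota = £650,240.50 − £219,509.76 = £430,730.74.
In-quota duty = £219,509.76 × 3% = £6,585.29. Over-quota duty = £430,730.74 × 13.5% = £58,148.65.
Line duty = £6,585.29 + £58,148.65 = £64,733.94.
Line 3 (2374.43, Galania, 2,976 kg, £570,112.32):
Base rate for 2374.43 is 7.5%.
Additional duty on 2374.43 from Galania: +50.5%. Applied ad valorem rate: 7.5% + 50.5% = 58%.
Duty = £570,112.32 × 58% = £330,665.15.
Total = £5,387.90 + £64,733.94 + £330,665.15 = £400,786.99.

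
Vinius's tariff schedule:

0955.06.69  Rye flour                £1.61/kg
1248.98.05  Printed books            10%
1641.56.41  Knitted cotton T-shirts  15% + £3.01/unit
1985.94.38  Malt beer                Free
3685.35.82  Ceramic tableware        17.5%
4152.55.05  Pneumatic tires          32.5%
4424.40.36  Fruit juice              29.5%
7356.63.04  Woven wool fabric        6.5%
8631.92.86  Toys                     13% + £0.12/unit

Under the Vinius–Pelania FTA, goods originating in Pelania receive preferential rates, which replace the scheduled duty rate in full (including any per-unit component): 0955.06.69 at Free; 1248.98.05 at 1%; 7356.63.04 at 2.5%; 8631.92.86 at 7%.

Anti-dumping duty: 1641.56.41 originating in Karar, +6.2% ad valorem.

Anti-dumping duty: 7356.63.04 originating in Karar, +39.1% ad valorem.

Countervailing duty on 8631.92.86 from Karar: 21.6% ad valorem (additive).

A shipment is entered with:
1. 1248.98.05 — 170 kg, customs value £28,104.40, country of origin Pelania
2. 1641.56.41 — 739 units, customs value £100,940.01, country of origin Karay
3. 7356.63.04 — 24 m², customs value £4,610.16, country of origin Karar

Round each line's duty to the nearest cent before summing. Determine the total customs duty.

Line 1 (1248.98.05, Pelania, 170 kg, £28,104.40):
Base rate for 1248.98.05 is 10%.
Origin Pelania qualifies under the Vinius–Pelania agreement and 1248.98.05 is covered: preferential rate 1% applies instead.
Duty = £28,104.40 × 1% = £281.04.
Line 2 (1641.56.41, Karay, 739 units, £100,940.01):
Base rate for 1641.56.41 is 15% + £3.01/unit.
The additional-duty order on 1641.56.41 targets Karar, not Karay; it does not apply.
Duty = £100,940.01 × 15% + 739 × £3.01 = £17,365.39.
Line 3 (7356.63.04, Karar, 24 m², £4,610.16):
Base rate for 7356.63.04 is 6.5%.
7356.63.04 has an FTA preferential rate, but origin Karar is not Pelania; base rate stands.
Additional duty on 7356.63.04 from Karar: +39.1%. Applied ad valorem rate: 6.5% + 39.1% = 45.6%.
Duty = £4,610.16 × 45.6% = £2,102.23.
Total = £281.04 + £17,365.39 + £2,102.23 = £19,748.66.

£19,748.66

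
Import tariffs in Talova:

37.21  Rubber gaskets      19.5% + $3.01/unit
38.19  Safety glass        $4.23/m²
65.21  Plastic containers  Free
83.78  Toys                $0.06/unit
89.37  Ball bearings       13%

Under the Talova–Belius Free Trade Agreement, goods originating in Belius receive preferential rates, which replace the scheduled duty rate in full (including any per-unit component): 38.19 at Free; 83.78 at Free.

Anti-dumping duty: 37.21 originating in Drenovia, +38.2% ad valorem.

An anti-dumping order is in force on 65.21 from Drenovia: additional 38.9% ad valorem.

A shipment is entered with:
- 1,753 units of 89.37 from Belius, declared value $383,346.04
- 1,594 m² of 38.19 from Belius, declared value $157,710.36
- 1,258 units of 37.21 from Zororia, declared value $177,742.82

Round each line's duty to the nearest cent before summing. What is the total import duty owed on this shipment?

$88,281.42

Line 1 (89.37, Belius, 1,753 units, $383,346.04):
Base rate for 89.37 is 13%.
Origin Belius is the FTA partner but 89.37 is not on the preference list; base rate stands.
Duty = $383,346.04 × 13% = $49,834.99.
Line 2 (38.19, Belius, 1,594 m², $157,710.36):
Base rate for 38.19 is $4.23/m².
Origin Belius qualifies under the Talova–Belius agreement and 38.19 is covered: preferential rate Free applies instead.
Duty = $157,710.36 × 0% = $0.00.
Line 3 (37.21, Zororia, 1,258 units, $177,742.82):
Base rate for 37.21 is 19.5% + $3.01/unit.
The additional-duty order on 37.21 targets Drenovia, not Zororia; it does not apply.
Duty = $177,742.82 × 19.5% + 1,258 × $3.01 = $38,446.43.
Total = $49,834.99 + $0.00 + $38,446.43 = $88,281.42.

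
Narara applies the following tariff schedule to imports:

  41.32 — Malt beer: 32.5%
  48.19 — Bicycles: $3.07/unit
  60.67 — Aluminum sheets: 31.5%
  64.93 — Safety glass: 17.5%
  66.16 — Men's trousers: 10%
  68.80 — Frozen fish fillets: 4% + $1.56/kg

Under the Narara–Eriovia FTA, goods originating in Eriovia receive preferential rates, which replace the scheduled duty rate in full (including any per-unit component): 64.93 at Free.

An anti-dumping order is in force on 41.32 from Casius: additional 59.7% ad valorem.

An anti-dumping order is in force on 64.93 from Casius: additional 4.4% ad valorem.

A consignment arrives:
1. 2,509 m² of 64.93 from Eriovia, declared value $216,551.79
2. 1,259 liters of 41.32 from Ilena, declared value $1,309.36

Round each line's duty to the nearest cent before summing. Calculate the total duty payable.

$425.54

Line 1 (64.93, Eriovia, 2,509 m², $216,551.79):
Base rate for 64.93 is 17.5%.
Origin Eriovia qualifies under the Narara–Eriovia agreement and 64.93 is covered: preferential rate Free applies instead.
The additional-duty order on 64.93 targets Casius, not Eriovia; it does not apply.
Duty = $216,551.79 × 0% = $0.00.
Line 2 (41.32, Ilena, 1,259 liters, $1,309.36):
Base rate for 41.32 is 32.5%.
The additional-duty order on 41.32 targets Casius, not Ilena; it does not apply.
Duty = $1,309.36 × 32.5% = $425.54.
Total = $0.00 + $425.54 = $425.54.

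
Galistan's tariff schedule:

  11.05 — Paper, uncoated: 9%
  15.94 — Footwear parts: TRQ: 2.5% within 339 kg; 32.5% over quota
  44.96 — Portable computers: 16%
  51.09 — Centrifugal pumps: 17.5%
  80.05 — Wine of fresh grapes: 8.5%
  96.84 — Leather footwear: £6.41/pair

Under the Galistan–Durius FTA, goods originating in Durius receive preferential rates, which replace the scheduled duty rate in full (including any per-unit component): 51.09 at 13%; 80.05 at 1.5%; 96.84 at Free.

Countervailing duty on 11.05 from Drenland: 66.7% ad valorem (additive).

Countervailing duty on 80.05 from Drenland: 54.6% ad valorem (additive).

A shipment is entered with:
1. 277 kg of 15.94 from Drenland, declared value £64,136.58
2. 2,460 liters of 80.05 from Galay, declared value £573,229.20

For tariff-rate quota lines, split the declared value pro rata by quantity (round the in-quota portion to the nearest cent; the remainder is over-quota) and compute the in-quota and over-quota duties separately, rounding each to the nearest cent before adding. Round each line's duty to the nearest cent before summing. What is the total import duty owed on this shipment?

£50,327.89

Line 1 (15.94, Drenland, 277 kg, £64,136.58):
Code 15.94 is under a tariff-rate quota (threshold 339 kg). Quantity 277 kg is within the quota, so the in-quota rate 2.5% applies to the full value.
Duty = £64,136.58 × 2.5% = £1,603.41.
Line 2 (80.05, Galay, 2,460 liters, £573,229.20):
Base rate for 80.05 is 8.5%.
80.05 has an FTA preferential rate, but origin Galay is not Durius; base rate stands.
The additional-duty order on 80.05 targets Drenland, not Galay; it does not apply.
Duty = £573,229.20 × 8.5% = £48,724.48.
Total = £1,603.41 + £48,724.48 = £50,327.89.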